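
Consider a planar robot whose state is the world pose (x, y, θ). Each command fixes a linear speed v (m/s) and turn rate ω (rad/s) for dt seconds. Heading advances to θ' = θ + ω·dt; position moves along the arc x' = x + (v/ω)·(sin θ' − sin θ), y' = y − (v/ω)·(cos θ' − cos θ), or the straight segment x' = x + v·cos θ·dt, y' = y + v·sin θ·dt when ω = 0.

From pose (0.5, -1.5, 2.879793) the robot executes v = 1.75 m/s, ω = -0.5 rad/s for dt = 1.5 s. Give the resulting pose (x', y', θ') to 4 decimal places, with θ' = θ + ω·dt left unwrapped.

(-1.5614, 0.0246, 2.1298)

θ' = 2.8798 + -0.5·1.5 = 2.1298
R = v/ω = 1.75/-0.5 = -3.5000
x' = 0.5 + -3.5000·(sin 2.1298 − sin 2.8798) = -1.5614
y' = -1.5 − -3.5000·(cos 2.1298 − cos 2.8798) = 0.0246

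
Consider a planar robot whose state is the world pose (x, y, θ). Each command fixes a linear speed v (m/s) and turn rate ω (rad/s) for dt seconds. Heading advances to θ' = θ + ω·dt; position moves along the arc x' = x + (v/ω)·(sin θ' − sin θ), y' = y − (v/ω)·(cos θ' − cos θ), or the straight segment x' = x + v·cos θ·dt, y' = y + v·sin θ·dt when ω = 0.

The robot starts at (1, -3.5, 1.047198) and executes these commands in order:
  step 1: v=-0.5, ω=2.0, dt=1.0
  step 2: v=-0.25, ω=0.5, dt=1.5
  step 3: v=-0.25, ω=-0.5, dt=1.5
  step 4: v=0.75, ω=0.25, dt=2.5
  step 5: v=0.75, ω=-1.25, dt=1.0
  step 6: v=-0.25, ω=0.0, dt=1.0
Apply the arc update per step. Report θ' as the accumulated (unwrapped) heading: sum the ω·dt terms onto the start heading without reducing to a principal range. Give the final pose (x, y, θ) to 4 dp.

step 1: θ'=3.0472 (R=-0.2500) → pose (1.1929, -3.8739, 3.0472)
step 2: θ'=3.7972 (R=-0.5000) → pose (1.5449, -3.7725, 3.7972)
step 3: θ'=3.0472 (R=0.5000) → pose (1.8968, -3.6710, 3.0472)
step 4: θ'=3.6722 (R=3.0000) → pose (0.0959, -4.0702, 3.6722)
step 5: θ'=2.4222 (R=-0.6000) → pose (-0.6031, -4.0040, 2.4222)
step 6: θ'=2.4222 (straight) → pose (-0.4150, -4.1687, 2.4222)

(-0.4150, -4.1687, 2.4222)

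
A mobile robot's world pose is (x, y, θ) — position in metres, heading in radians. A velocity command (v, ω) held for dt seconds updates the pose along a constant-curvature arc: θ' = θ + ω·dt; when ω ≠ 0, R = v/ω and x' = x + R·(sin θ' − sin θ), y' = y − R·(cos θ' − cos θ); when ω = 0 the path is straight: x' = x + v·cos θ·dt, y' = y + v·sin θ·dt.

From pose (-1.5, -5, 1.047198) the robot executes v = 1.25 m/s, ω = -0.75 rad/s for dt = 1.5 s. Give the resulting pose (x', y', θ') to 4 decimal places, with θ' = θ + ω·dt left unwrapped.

θ' = 1.0472 + -0.75·1.5 = -0.0778
R = v/ω = 1.25/-0.75 = -1.6667
x' = -1.5 + -1.6667·(sin -0.0778 − sin 1.0472) = 0.0729
y' = -5 − -1.6667·(cos -0.0778 − cos 1.0472) = -4.1717

(0.0729, -4.1717, -0.0778)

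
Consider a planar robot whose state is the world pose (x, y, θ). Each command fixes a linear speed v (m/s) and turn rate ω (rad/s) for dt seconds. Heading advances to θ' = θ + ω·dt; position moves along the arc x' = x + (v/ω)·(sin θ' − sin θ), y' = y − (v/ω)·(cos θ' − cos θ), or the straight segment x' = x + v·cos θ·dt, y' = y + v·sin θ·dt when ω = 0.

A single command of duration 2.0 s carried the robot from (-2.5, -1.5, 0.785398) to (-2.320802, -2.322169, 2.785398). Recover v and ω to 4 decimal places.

Δθ = 2.785398 − 0.785398 = 2.000000
ω = Δθ/dt = 2.000000/2.0 = 1.0000
R = −Δy/(cos θ' − cos θ) = -0.5000
v = R·ω = -0.5000·1.0000 = -0.5000

v = -0.5000, ω = 1.0000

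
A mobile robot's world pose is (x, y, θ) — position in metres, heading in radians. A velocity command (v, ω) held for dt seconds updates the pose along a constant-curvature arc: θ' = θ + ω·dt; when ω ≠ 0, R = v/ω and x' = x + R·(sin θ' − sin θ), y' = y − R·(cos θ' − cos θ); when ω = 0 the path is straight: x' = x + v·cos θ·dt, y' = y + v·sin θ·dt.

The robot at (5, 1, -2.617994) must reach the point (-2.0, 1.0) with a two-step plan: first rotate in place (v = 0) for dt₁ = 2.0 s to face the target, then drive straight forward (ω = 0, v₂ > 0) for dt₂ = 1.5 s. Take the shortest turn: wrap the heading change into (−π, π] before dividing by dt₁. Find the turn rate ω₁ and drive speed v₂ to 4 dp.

heading to target = atan2(1−1, -2−5) = 3.1416
Δθ = wrap(3.1416 − -2.6180) = -0.5236; ω₁ = Δθ/dt₁ = -0.2618
distance = √((-2−5)² + (1−1)²) = 7.0000; v₂ = distance/dt₂ = 4.6667

ω₁ = -0.2618, v₂ = 4.6667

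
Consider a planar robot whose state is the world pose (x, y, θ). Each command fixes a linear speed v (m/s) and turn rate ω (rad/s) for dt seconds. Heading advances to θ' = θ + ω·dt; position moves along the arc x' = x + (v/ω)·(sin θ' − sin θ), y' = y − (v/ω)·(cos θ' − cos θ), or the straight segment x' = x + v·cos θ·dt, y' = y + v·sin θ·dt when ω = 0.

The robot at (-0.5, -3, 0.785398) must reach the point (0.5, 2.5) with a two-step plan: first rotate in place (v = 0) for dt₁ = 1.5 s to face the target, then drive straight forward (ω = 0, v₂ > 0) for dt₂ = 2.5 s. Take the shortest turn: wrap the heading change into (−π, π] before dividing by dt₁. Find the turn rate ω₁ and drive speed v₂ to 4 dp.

heading to target = atan2(2.5−-3, 0.5−-0.5) = 1.3909
Δθ = wrap(1.3909 − 0.7854) = 0.6055; ω₁ = Δθ/dt₁ = 0.4037
distance = √((0.5−-0.5)² + (2.5−-3)²) = 5.5902; v₂ = distance/dt₂ = 2.2361

ω₁ = 0.4037, v₂ = 2.2361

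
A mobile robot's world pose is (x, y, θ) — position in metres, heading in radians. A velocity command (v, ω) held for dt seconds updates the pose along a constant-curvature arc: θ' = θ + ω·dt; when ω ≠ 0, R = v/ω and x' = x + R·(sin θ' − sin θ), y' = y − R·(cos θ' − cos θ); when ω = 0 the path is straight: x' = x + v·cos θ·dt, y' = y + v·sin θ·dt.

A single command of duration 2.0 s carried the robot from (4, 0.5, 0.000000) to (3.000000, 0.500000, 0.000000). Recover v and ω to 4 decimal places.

v = -0.5000, ω = 0.0000

Δθ = 0.000000 − 0.000000 = 0.000000
ω = Δθ/dt = 0.000000/2.0 = 0.0000
ω = 0 → v = (Δx·cos θ + Δy·sin θ)/dt = -0.5000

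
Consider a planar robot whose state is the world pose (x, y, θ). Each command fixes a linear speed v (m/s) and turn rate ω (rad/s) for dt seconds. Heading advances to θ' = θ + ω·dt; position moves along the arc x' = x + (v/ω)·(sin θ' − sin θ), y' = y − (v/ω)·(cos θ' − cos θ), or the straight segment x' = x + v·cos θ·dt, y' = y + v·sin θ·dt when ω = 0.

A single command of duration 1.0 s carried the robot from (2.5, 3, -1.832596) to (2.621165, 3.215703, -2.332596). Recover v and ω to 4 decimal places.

Δθ = -2.332596 − -1.832596 = -0.500000
ω = Δθ/dt = -0.500000/1.0 = -0.5000
R = −Δy/(cos θ' − cos θ) = 0.5000
v = R·ω = 0.5000·-0.5000 = -0.2500

v = -0.2500, ω = -0.5000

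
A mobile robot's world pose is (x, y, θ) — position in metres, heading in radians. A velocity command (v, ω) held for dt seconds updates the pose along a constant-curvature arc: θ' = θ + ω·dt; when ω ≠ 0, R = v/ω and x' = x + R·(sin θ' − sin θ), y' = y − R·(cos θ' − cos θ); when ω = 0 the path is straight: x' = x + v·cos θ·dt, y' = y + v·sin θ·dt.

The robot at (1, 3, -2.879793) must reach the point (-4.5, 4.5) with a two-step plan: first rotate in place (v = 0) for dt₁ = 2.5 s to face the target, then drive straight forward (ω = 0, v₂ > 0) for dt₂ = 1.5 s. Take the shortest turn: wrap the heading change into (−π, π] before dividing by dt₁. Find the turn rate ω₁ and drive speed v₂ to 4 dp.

ω₁ = -0.2112, v₂ = 3.8006

heading to target = atan2(4.5−3, -4.5−1) = 2.8753
Δθ = wrap(2.8753 − -2.8798) = -0.5281; ω₁ = Δθ/dt₁ = -0.2112
distance = √((-4.5−1)² + (4.5−3)²) = 5.7009; v₂ = distance/dt₂ = 3.8006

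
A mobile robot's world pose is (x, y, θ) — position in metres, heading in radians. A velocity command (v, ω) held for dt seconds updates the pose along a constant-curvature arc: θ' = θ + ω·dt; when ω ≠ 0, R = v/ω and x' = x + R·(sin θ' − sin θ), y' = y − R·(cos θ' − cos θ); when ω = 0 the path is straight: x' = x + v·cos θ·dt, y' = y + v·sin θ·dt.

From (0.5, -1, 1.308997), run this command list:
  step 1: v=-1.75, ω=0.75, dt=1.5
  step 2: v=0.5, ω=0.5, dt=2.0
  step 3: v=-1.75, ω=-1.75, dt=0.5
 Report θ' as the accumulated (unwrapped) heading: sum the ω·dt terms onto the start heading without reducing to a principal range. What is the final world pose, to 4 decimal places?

step 1: θ'=2.4340 (R=-2.3333) → pose (1.2371, -3.3771, 2.4340)
step 2: θ'=3.4340 (R=1.0000) → pose (0.2989, -3.1794, 3.4340)
step 3: θ'=2.5590 (R=1.0000) → pose (1.1373, -3.3020, 2.5590)

(1.1373, -3.3020, 2.5590)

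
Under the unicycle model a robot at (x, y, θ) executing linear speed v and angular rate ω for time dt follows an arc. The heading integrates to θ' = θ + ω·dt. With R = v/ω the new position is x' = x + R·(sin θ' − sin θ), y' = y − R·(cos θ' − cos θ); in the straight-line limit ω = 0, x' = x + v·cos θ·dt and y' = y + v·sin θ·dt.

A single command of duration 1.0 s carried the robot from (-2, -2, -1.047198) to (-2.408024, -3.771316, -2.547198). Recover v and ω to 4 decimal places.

Δθ = -2.547198 − -1.047198 = -1.500000
ω = Δθ/dt = -1.500000/1.0 = -1.5000
R = −Δy/(cos θ' − cos θ) = -1.3333
v = R·ω = -1.3333·-1.5000 = 2.0000

v = 2.0000, ω = -1.5000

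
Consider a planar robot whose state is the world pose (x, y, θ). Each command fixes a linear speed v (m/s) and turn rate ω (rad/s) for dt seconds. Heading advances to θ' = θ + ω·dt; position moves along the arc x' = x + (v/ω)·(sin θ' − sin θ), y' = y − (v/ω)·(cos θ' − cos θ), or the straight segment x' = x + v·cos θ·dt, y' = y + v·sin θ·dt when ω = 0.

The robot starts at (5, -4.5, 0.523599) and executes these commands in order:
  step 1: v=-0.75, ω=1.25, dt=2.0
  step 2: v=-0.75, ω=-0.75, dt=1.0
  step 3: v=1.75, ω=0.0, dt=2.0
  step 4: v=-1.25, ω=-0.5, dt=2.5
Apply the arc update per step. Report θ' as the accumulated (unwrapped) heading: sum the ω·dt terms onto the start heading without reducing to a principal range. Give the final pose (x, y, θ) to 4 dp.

step 1: θ'=3.0236 (R=-0.6000) → pose (5.2294, -5.6154, 3.0236)
step 2: θ'=2.2736 (R=1.0000) → pose (5.8747, -5.9621, 2.2736)
step 3: θ'=2.2736 (straight) → pose (3.6124, -3.2915, 2.2736)
step 4: θ'=1.0236 (R=2.5000) → pose (3.8398, -6.2082, 1.0236)

(3.8398, -6.2082, 1.0236)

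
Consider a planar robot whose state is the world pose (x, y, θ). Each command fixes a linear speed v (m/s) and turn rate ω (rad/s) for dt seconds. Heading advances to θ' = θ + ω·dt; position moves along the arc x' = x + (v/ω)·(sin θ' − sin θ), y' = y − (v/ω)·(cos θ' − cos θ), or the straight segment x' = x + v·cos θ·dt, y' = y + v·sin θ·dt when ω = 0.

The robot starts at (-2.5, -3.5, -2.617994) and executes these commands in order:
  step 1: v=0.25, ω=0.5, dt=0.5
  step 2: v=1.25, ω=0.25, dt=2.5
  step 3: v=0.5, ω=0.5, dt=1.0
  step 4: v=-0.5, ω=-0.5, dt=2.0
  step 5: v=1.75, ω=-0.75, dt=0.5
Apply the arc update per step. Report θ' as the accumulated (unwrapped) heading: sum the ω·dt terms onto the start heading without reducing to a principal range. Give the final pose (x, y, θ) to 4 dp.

(-4.4881, -6.4120, -2.6180)

step 1: θ'=-2.3680 (R=0.5000) → pose (-2.5994, -3.5753, -2.3680)
step 2: θ'=-1.7430 (R=5.0000) → pose (-4.0318, -6.2956, -1.7430)
step 3: θ'=-1.2430 (R=1.0000) → pose (-3.9934, -6.7889, -1.2430)
step 4: θ'=-2.2430 (R=1.0000) → pose (-3.8291, -5.8442, -2.2430)
step 5: θ'=-2.6180 (R=-2.3333) → pose (-4.4881, -6.4120, -2.6180)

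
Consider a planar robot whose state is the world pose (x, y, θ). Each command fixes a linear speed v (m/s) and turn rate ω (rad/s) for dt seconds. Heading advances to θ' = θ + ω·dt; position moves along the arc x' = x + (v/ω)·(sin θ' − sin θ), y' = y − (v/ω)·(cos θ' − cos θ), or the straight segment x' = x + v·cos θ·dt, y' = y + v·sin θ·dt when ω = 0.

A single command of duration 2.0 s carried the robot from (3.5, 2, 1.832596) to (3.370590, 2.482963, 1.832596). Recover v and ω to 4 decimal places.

v = 0.2500, ω = 0.0000

Δθ = 1.832596 − 1.832596 = 0.000000
ω = Δθ/dt = 0.000000/2.0 = 0.0000
ω = 0 → v = (Δx·cos θ + Δy·sin θ)/dt = 0.2500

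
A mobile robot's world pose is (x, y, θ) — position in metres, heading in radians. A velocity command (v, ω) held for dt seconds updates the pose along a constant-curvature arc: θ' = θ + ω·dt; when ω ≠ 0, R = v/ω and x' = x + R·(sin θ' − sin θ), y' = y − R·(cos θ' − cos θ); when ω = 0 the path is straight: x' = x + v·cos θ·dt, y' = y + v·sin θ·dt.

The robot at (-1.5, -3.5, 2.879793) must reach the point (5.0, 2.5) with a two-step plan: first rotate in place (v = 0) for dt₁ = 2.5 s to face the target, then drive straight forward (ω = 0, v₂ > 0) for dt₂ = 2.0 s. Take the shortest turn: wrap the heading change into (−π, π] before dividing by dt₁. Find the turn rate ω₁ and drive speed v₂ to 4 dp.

heading to target = atan2(2.5−-3.5, 5−-1.5) = 0.7454
Δθ = wrap(0.7454 − 2.8798) = -2.1344; ω₁ = Δθ/dt₁ = -0.8537
distance = √((5−-1.5)² + (2.5−-3.5)²) = 8.8459; v₂ = distance/dt₂ = 4.4230

ω₁ = -0.8537, v₂ = 4.4230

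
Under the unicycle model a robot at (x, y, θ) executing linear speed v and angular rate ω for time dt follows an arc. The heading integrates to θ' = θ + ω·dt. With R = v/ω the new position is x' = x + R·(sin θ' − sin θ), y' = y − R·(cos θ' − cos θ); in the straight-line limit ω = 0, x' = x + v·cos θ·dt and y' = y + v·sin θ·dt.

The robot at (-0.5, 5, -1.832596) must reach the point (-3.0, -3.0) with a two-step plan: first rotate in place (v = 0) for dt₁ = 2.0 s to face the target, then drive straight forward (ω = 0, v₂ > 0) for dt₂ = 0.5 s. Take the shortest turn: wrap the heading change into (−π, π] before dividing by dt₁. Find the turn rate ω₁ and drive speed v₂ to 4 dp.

ω₁ = -0.0205, v₂ = 16.7631

heading to target = atan2(-3−5, -3−-0.5) = -1.8737
Δθ = wrap(-1.8737 − -1.8326) = -0.0411; ω₁ = Δθ/dt₁ = -0.0205
distance = √((-3−-0.5)² + (-3−5)²) = 8.3815; v₂ = distance/dt₂ = 16.7631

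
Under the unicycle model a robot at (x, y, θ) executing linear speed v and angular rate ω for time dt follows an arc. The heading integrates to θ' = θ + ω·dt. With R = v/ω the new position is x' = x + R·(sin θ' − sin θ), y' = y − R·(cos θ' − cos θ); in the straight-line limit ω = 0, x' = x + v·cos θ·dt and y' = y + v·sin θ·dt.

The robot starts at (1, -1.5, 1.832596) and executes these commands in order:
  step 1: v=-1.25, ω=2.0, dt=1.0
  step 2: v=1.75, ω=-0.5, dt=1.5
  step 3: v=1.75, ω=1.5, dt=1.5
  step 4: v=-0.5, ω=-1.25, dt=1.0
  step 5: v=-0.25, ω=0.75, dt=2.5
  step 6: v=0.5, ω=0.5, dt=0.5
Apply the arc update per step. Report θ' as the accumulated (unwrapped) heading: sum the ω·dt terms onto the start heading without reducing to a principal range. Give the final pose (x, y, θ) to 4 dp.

step 1: θ'=3.8326 (R=-0.6250) → pose (2.0020, -1.8199, 3.8326)
step 2: θ'=3.0826 (R=-3.5000) → pose (-0.4349, -2.6167, 3.0826)
step 3: θ'=5.3326 (R=1.1667) → pose (-1.4531, -4.4594, 5.3326)
step 4: θ'=4.0826 (R=0.4000) → pose (-1.4509, -3.9913, 4.0826)
step 5: θ'=5.9576 (R=-0.3333) → pose (-1.6136, -3.4791, 5.9576)
step 6: θ'=6.2076 (R=1.0000) → pose (-1.3693, -3.5288, 6.2076)

(-1.3693, -3.5288, 6.2076)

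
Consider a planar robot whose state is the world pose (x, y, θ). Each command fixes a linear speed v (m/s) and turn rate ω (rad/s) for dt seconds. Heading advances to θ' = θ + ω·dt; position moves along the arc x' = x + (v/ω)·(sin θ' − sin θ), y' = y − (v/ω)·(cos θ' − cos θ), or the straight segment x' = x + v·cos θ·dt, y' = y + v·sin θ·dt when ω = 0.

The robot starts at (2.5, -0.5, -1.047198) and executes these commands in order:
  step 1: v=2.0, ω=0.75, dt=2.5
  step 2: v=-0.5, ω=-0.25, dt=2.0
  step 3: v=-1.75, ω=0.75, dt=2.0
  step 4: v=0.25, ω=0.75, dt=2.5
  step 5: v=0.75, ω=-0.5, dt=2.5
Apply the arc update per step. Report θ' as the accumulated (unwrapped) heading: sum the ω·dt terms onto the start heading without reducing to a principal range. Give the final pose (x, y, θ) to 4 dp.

(2.1873, -4.0040, 2.4528)

step 1: θ'=0.8278 (R=2.6667) → pose (6.7733, -0.9707, 0.8278)
step 2: θ'=0.3278 (R=2.0000) → pose (5.9443, -1.5112, 0.3278)
step 3: θ'=1.8278 (R=-2.3333) → pose (4.4388, -4.3134, 1.8278)
step 4: θ'=3.7028 (R=0.3333) → pose (3.9391, -4.1159, 3.7028)
step 5: θ'=2.4528 (R=-1.5000) → pose (2.1873, -4.0040, 2.4528)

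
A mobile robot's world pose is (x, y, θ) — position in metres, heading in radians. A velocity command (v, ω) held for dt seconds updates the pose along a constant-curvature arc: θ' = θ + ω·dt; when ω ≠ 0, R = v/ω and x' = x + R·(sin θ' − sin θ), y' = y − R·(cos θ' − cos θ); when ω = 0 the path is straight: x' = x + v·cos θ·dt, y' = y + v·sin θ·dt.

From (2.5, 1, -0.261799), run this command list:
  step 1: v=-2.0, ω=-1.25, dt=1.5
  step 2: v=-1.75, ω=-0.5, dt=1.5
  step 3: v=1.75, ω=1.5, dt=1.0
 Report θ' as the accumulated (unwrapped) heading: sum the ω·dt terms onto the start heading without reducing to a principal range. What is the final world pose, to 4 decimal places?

step 1: θ'=-2.1368 (R=1.6000) → pose (1.5636, 3.4035, -2.1368)
step 2: θ'=-2.8868 (R=3.5000) → pose (3.6356, 4.9136, -2.8868)
step 3: θ'=-1.3868 (R=1.1667) → pose (2.7827, 3.5711, -1.3868)

(2.7827, 3.5711, -1.3868)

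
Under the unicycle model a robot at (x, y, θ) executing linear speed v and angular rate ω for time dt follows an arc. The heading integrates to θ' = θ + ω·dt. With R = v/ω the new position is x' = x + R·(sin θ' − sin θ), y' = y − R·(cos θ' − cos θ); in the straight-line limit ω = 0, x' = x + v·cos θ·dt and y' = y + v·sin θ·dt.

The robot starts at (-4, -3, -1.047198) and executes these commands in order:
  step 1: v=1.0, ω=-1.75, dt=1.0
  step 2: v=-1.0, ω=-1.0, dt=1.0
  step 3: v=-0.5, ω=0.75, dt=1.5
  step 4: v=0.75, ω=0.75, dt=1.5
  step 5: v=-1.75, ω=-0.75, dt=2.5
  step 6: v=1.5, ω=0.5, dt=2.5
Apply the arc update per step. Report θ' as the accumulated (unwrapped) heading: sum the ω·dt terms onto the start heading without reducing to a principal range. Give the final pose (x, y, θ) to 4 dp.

(-3.5196, -3.8419, -2.1722)

step 1: θ'=-2.7972 (R=-0.5714) → pose (-4.3019, -3.8236, -2.7972)
step 2: θ'=-3.7972 (R=1.0000) → pose (-3.3547, -3.9722, -3.7972)
step 3: θ'=-2.6722 (R=-0.6667) → pose (-2.6467, -4.0383, -2.6722)
step 4: θ'=-1.5472 (R=1.0000) → pose (-3.1941, -4.9537, -1.5472)
step 5: θ'=-3.4222 (R=2.3333) → pose (-0.2152, -2.6566, -3.4222)
step 6: θ'=-2.1722 (R=3.0000) → pose (-3.5196, -3.8419, -2.1722)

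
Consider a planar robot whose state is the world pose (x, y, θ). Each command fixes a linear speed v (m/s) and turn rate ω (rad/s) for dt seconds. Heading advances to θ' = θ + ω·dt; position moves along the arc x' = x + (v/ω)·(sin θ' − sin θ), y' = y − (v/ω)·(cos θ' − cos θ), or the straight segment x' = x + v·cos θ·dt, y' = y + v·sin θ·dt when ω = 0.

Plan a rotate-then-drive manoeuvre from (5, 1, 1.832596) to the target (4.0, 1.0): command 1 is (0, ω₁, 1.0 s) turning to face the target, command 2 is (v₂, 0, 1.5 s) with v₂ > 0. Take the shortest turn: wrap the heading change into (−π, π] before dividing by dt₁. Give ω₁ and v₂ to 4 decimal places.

ω₁ = 1.3090, v₂ = 0.6667

heading to target = atan2(1−1, 4−5) = 3.1416
Δθ = wrap(3.1416 − 1.8326) = 1.3090; ω₁ = Δθ/dt₁ = 1.3090
distance = √((4−5)² + (1−1)²) = 1.0000; v₂ = distance/dt₂ = 0.6667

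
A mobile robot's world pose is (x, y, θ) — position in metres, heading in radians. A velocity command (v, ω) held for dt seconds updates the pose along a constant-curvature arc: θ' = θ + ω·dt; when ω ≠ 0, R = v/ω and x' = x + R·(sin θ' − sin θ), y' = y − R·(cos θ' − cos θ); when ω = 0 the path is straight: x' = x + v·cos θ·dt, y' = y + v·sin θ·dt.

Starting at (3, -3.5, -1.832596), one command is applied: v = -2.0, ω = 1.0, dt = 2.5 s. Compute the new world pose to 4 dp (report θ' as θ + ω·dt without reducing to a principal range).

θ' = -1.8326 + 1.0·2.5 = 0.6674
R = v/ω = -2.0/1.0 = -2.0000
x' = 3 + -2.0000·(sin 0.6674 − sin -1.8326) = -0.1697
y' = -3.5 − -2.0000·(cos 0.6674 − cos -1.8326) = -1.4115

(-0.1697, -1.4115, 0.6674)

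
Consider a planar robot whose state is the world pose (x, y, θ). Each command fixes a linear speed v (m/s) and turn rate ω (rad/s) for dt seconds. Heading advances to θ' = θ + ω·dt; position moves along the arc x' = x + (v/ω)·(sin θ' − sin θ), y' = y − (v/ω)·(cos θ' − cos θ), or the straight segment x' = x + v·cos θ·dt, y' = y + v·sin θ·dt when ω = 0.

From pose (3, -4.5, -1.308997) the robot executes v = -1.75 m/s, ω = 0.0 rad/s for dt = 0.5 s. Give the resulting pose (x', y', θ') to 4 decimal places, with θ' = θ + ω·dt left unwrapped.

(2.7735, -3.6548, -1.3090)

θ' = -1.3090 + 0.0·0.5 = -1.3090
ω = 0 → straight: x' = 3 + -1.75·cos(-1.3090)·0.5 = 2.7735
y' = -4.5 + -1.75·sin(-1.3090)·0.5 = -3.6548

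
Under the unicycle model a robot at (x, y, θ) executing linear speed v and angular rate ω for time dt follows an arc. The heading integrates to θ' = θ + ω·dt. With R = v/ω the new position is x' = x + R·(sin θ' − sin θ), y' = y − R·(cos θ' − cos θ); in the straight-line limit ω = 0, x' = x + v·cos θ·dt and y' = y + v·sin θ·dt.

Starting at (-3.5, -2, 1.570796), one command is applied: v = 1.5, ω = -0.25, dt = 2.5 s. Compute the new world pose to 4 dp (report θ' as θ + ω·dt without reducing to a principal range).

(-2.3658, 1.5106, 0.9458)

θ' = 1.5708 + -0.25·2.5 = 0.9458
R = v/ω = 1.5/-0.25 = -6.0000
x' = -3.5 + -6.0000·(sin 0.9458 − sin 1.5708) = -2.3658
y' = -2 − -6.0000·(cos 0.9458 − cos 1.5708) = 1.5106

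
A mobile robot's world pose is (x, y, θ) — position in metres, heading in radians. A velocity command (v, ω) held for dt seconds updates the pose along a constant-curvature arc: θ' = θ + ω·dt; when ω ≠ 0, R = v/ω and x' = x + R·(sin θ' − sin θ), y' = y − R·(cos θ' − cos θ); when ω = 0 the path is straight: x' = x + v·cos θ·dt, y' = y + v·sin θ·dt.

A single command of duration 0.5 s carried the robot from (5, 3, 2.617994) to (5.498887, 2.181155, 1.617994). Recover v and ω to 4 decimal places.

Δθ = 1.617994 − 2.617994 = -1.000000
ω = Δθ/dt = -1.000000/0.5 = -2.0000
R = −Δy/(cos θ' − cos θ) = 1.0000
v = R·ω = 1.0000·-2.0000 = -2.0000

v = -2.0000, ω = -2.0000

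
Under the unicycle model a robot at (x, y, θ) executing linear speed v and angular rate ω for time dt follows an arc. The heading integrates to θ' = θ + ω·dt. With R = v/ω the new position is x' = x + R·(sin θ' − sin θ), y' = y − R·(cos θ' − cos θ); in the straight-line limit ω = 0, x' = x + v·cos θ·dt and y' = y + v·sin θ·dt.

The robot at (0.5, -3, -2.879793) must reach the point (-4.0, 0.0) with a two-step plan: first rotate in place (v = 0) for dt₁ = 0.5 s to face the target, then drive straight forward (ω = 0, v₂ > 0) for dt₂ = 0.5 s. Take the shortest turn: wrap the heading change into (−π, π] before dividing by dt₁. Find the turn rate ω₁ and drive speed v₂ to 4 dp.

heading to target = atan2(0−-3, -4−0.5) = 2.5536
Δθ = wrap(2.5536 − -2.8798) = -0.8498; ω₁ = Δθ/dt₁ = -1.6996
distance = √((-4−0.5)² + (0−-3)²) = 5.4083; v₂ = distance/dt₂ = 10.8167

ω₁ = -1.6996, v₂ = 10.8167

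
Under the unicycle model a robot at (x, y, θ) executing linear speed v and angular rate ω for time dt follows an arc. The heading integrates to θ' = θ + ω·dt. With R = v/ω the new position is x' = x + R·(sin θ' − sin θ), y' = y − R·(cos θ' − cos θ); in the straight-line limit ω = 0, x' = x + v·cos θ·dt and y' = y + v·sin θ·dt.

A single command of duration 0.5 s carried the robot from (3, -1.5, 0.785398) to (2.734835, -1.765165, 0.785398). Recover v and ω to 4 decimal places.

Δθ = 0.785398 − 0.785398 = 0.000000
ω = Δθ/dt = 0.000000/0.5 = 0.0000
ω = 0 → v = (Δx·cos θ + Δy·sin θ)/dt = -0.7500

v = -0.7500, ω = 0.0000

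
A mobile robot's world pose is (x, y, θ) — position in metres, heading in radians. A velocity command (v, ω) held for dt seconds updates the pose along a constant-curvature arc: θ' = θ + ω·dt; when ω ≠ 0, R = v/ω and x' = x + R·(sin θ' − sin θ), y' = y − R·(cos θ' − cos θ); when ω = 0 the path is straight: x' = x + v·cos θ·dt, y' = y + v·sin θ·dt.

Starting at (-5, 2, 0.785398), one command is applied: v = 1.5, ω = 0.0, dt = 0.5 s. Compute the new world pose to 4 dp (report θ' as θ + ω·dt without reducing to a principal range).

θ' = 0.7854 + 0.0·0.5 = 0.7854
ω = 0 → straight: x' = -5 + 1.5·cos(0.7854)·0.5 = -4.4697
y' = 2 + 1.5·sin(0.7854)·0.5 = 2.5303

(-4.4697, 2.5303, 0.7854)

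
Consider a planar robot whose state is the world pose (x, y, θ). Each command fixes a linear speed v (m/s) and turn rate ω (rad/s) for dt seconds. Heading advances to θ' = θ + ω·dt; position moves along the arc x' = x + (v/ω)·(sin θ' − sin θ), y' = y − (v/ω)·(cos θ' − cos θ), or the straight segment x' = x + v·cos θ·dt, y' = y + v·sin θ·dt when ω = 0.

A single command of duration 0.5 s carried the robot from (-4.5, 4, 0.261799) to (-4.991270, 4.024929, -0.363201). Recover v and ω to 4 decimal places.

Δθ = -0.363201 − 0.261799 = -0.625000
ω = Δθ/dt = -0.625000/0.5 = -1.2500
R = Δx/(sin θ' − sin θ) = 0.8000
v = R·ω = 0.8000·-1.2500 = -1.0000

v = -1.0000, ω = -1.2500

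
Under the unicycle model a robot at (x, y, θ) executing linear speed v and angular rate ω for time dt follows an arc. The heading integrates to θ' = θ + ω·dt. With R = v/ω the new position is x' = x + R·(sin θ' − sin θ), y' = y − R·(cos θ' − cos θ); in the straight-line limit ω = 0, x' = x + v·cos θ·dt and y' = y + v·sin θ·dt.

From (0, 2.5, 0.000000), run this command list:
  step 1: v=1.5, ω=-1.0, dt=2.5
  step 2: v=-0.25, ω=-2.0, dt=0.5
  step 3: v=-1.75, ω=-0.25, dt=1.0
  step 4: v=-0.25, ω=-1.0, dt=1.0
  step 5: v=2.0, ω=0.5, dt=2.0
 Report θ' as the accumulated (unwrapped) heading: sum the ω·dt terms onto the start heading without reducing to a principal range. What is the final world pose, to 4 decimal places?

step 1: θ'=-2.5000 (R=-1.5000) → pose (0.8977, -0.2017, -2.5000)
step 2: θ'=-3.5000 (R=0.1250) → pose (1.0164, -0.1848, -3.5000)
step 3: θ'=-3.7500 (R=7.0000) → pose (2.5618, -0.9961, -3.7500)
step 4: θ'=-4.7500 (R=0.2500) → pose (2.6687, -1.2106, -4.7500)
step 5: θ'=-3.7500 (R=4.0000) → pose (0.9578, 2.2220, -3.7500)

(0.9578, 2.2220, -3.7500)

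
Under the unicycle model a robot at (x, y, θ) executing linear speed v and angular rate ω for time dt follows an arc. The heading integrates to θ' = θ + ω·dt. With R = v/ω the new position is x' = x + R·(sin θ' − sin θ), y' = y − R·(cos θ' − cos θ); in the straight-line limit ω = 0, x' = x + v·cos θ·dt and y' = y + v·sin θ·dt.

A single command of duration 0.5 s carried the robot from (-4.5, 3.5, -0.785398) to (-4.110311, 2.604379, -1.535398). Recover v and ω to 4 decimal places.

Δθ = -1.535398 − -0.785398 = -0.750000
ω = Δθ/dt = -0.750000/0.5 = -1.5000
R = −Δy/(cos θ' − cos θ) = -1.3333
v = R·ω = -1.3333·-1.5000 = 2.0000

v = 2.0000, ω = -1.5000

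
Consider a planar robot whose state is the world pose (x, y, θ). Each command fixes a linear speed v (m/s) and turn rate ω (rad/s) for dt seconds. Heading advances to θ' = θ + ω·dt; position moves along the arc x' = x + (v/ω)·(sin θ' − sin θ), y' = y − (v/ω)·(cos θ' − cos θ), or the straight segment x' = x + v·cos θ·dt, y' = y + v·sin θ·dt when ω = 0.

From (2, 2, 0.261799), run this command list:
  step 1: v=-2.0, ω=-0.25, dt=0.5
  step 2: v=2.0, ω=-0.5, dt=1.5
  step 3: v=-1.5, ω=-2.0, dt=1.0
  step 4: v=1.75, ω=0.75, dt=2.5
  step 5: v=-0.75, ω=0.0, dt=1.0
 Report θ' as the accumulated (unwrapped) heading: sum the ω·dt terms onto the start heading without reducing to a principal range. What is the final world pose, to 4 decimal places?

step 1: θ'=0.1368 (R=8.0000) → pose (1.0204, 1.8021, 0.1368)
step 2: θ'=-0.6132 (R=-4.0000) → pose (3.8679, 1.1108, -0.6132)
step 3: θ'=-2.6132 (R=0.7500) → pose (3.9214, 2.3718, -2.6132)
step 4: θ'=-0.7382 (R=2.3333) → pose (3.5275, -1.3692, -0.7382)
step 5: θ'=-0.7382 (straight) → pose (2.9727, -0.8645, -0.7382)

(2.9727, -0.8645, -0.7382)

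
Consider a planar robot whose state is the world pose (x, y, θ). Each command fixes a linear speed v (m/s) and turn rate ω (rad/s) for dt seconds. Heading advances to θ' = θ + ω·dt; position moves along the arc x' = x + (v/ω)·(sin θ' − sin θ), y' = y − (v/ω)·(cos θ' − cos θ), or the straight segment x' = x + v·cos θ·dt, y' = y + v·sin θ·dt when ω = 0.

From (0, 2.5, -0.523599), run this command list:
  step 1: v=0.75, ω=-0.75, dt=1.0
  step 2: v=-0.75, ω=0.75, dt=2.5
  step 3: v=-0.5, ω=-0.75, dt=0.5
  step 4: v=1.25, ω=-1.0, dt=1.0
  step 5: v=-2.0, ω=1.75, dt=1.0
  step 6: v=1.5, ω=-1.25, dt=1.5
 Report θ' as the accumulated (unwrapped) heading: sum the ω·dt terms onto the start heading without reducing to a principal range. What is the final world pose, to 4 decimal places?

(0.0484, 1.9324, -0.8986)

step 1: θ'=-1.2736 (R=-1.0000) → pose (0.4562, 1.9268, -1.2736)
step 2: θ'=0.6014 (R=-1.0000) → pose (-1.0658, 2.4585, 0.6014)
step 3: θ'=0.2264 (R=0.6667) → pose (-1.2933, 2.3586, 0.2264)
step 4: θ'=-0.7736 (R=-1.2500) → pose (-0.1394, 2.0347, -0.7736)
step 5: θ'=0.9764 (R=-1.1429) → pose (-1.8847, 1.8571, 0.9764)
step 6: θ'=-0.8986 (R=-1.2000) → pose (0.0484, 1.9324, -0.8986)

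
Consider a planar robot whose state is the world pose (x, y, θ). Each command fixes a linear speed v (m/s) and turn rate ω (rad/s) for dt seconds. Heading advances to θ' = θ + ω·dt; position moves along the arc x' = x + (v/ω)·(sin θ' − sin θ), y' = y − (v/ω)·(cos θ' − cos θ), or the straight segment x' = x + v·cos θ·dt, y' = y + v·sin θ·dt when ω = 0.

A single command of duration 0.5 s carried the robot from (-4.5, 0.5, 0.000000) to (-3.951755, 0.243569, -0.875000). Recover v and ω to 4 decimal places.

Δθ = -0.875000 − 0.000000 = -0.875000
ω = Δθ/dt = -0.875000/0.5 = -1.7500
R = Δx/(sin θ' − sin θ) = -0.7143
v = R·ω = -0.7143·-1.7500 = 1.2500

v = 1.2500, ω = -1.7500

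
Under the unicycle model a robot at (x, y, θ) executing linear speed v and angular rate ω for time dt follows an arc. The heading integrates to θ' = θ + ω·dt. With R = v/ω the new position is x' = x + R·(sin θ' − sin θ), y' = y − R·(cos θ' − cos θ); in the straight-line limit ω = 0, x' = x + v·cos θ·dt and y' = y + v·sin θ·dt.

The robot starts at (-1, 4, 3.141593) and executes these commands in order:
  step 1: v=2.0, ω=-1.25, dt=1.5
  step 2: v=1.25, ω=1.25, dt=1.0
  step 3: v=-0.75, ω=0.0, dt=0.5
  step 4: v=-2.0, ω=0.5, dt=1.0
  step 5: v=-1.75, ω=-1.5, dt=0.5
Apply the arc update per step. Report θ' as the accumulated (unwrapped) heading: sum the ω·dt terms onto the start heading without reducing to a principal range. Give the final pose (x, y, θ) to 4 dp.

step 1: θ'=1.2666 (R=-1.6000) → pose (-2.5265, 6.0793, 1.2666)
step 2: θ'=2.5166 (R=1.0000) → pose (-2.8955, 7.1897, 2.5166)
step 3: θ'=2.5166 (straight) → pose (-2.5914, 6.9703, 2.5166)
step 4: θ'=3.0166 (R=-4.0000) → pose (-0.7497, 6.2454, 3.0166)
step 5: θ'=2.2666 (R=1.1667) → pose (0.0003, 5.8357, 2.2666)

(0.0003, 5.8357, 2.2666)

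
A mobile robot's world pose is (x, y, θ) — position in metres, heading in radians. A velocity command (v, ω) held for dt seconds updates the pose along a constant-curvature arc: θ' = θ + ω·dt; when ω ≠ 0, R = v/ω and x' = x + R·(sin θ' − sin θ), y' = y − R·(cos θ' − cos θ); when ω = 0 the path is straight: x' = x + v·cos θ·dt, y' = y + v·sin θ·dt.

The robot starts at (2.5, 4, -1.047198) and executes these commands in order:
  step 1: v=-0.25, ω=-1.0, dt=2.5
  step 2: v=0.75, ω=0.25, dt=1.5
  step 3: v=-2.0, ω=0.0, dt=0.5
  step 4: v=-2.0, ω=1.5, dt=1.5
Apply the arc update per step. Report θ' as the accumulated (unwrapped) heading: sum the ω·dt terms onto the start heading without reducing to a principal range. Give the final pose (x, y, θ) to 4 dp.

step 1: θ'=-3.5472 (R=0.2500) → pose (2.8152, 4.3547, -3.5472)
step 2: θ'=-3.1722 (R=3.0000) → pose (1.7232, 4.5967, -3.1722)
step 3: θ'=-3.1722 (straight) → pose (2.7228, 4.5661, -3.1722)
step 4: θ'=-0.9222 (R=-1.3333) → pose (3.8261, 6.7043, -0.9222)

(3.8261, 6.7043, -0.9222)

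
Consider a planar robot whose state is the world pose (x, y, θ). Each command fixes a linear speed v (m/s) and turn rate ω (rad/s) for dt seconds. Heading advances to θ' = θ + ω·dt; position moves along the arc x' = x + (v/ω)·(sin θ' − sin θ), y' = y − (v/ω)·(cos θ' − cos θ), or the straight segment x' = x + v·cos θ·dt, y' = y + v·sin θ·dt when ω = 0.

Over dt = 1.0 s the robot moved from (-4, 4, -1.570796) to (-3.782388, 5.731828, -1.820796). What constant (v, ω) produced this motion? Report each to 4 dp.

Δθ = -1.820796 − -1.570796 = -0.250000
ω = Δθ/dt = -0.250000/1.0 = -0.2500
R = −Δy/(cos θ' − cos θ) = 7.0000
v = R·ω = 7.0000·-0.2500 = -1.7500

v = -1.7500, ω = -0.2500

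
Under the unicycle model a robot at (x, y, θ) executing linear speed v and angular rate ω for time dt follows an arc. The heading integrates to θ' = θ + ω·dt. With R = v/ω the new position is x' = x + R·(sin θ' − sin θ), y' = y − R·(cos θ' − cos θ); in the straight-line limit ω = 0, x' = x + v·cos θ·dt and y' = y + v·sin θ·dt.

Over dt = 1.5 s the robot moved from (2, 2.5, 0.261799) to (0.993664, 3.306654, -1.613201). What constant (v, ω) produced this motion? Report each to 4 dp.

Δθ = -1.613201 − 0.261799 = -1.875000
ω = Δθ/dt = -1.875000/1.5 = -1.2500
R = Δx/(sin θ' − sin θ) = 0.8000
v = R·ω = 0.8000·-1.2500 = -1.0000

v = -1.0000, ω = -1.2500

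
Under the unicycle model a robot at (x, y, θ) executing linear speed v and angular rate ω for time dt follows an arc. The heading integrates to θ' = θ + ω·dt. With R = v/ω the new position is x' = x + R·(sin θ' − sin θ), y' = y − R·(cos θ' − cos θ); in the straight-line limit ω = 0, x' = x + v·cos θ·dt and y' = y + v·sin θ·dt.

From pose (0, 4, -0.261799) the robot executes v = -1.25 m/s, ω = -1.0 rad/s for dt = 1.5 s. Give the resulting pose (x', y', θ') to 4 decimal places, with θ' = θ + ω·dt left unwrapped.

θ' = -0.2618 + -1.0·1.5 = -1.7618
R = v/ω = -1.25/-1.0 = 1.2500
x' = 0 + 1.2500·(sin -1.7618 − sin -0.2618) = -0.9037
y' = 4 − 1.2500·(cos -1.7618 − cos -0.2618) = 5.4447

(-0.9037, 5.4447, -1.7618)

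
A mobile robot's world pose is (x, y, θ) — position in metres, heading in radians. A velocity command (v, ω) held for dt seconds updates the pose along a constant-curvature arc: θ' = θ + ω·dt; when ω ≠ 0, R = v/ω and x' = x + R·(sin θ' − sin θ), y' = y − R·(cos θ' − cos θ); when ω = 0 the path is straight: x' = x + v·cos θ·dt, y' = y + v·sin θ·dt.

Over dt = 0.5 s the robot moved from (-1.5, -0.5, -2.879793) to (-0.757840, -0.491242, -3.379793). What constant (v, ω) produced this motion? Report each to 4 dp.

Δθ = -3.379793 − -2.879793 = -0.500000
ω = Δθ/dt = -0.500000/0.5 = -1.0000
R = Δx/(sin θ' − sin θ) = 1.5000
v = R·ω = 1.5000·-1.0000 = -1.5000

v = -1.5000, ω = -1.0000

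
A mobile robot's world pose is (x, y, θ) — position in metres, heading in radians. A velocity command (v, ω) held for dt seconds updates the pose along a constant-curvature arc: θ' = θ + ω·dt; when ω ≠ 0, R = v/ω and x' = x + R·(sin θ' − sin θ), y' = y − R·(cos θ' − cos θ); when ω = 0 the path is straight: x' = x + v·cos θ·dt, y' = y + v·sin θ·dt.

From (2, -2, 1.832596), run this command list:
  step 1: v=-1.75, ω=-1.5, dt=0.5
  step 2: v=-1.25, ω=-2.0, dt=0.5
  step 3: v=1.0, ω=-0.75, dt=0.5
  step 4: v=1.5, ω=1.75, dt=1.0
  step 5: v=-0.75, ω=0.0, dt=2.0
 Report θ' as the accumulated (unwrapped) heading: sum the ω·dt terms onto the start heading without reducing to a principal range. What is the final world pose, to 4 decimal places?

step 1: θ'=1.0826 (R=1.1667) → pose (1.9035, -2.8492, 1.0826)
step 2: θ'=0.0826 (R=0.6250) → pose (1.4030, -3.1789, 0.0826)
step 3: θ'=-0.2924 (R=-1.3333) → pose (1.8974, -3.2309, -0.2924)
step 4: θ'=1.4576 (R=0.8571) → pose (2.9961, -2.5070, 1.4576)
step 5: θ'=1.4576 (straight) → pose (2.8267, -3.9974, 1.4576)

(2.8267, -3.9974, 1.4576)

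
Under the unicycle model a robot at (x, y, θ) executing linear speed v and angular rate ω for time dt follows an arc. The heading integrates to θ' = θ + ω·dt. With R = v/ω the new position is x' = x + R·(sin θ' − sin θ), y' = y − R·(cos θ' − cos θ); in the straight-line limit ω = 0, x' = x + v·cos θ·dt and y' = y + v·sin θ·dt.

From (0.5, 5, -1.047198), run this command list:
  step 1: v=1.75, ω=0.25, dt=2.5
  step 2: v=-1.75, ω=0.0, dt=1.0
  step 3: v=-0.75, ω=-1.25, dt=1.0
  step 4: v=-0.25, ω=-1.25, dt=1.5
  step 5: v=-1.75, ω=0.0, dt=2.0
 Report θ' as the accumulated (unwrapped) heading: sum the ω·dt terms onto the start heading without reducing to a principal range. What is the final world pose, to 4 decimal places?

step 1: θ'=-0.4222 (R=7.0000) → pose (3.6938, 2.1147, -0.4222)
step 2: θ'=-0.4222 (straight) → pose (2.0975, 2.8318, -0.4222)
step 3: θ'=-1.6722 (R=0.6000) → pose (1.7464, 3.4398, -1.6722)
step 4: θ'=-3.5472 (R=0.2000) → pose (2.0243, 3.6033, -3.5472)
step 5: θ'=-3.5472 (straight) → pose (5.2403, 2.2223, -3.5472)

(5.2403, 2.2223, -3.5472)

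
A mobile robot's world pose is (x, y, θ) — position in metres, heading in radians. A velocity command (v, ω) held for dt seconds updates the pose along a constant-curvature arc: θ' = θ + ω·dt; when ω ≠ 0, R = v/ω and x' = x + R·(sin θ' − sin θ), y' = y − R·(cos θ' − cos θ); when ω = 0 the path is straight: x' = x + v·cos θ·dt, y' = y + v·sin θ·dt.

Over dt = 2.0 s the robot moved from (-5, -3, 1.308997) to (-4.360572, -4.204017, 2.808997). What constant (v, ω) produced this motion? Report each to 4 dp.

Δθ = 2.808997 − 1.308997 = 1.500000
ω = Δθ/dt = 1.500000/2.0 = 0.7500
R = −Δy/(cos θ' − cos θ) = -1.0000
v = R·ω = -1.0000·0.7500 = -0.7500

v = -0.7500, ω = 0.7500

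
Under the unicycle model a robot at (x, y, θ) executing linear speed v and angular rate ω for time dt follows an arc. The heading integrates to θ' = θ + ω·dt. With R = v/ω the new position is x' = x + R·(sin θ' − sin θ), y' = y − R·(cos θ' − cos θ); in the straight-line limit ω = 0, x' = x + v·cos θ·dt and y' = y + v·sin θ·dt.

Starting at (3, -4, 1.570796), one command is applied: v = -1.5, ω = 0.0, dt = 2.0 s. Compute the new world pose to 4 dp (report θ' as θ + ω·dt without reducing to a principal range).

(3.0000, -7.0000, 1.5708)

θ' = 1.5708 + 0.0·2.0 = 1.5708
ω = 0 → straight: x' = 3 + -1.5·cos(1.5708)·2.0 = 3.0000
y' = -4 + -1.5·sin(1.5708)·2.0 = -7.0000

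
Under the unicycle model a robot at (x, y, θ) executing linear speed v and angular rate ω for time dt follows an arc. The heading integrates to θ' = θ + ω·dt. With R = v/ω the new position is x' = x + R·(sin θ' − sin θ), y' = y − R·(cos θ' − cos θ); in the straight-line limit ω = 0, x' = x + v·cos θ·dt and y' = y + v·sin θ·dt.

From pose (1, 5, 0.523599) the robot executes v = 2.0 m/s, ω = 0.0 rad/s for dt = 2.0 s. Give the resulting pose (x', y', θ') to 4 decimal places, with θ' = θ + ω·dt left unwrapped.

θ' = 0.5236 + 0.0·2.0 = 0.5236
ω = 0 → straight: x' = 1 + 2.0·cos(0.5236)·2.0 = 4.4641
y' = 5 + 2.0·sin(0.5236)·2.0 = 7.0000

(4.4641, 7.0000, 0.5236)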